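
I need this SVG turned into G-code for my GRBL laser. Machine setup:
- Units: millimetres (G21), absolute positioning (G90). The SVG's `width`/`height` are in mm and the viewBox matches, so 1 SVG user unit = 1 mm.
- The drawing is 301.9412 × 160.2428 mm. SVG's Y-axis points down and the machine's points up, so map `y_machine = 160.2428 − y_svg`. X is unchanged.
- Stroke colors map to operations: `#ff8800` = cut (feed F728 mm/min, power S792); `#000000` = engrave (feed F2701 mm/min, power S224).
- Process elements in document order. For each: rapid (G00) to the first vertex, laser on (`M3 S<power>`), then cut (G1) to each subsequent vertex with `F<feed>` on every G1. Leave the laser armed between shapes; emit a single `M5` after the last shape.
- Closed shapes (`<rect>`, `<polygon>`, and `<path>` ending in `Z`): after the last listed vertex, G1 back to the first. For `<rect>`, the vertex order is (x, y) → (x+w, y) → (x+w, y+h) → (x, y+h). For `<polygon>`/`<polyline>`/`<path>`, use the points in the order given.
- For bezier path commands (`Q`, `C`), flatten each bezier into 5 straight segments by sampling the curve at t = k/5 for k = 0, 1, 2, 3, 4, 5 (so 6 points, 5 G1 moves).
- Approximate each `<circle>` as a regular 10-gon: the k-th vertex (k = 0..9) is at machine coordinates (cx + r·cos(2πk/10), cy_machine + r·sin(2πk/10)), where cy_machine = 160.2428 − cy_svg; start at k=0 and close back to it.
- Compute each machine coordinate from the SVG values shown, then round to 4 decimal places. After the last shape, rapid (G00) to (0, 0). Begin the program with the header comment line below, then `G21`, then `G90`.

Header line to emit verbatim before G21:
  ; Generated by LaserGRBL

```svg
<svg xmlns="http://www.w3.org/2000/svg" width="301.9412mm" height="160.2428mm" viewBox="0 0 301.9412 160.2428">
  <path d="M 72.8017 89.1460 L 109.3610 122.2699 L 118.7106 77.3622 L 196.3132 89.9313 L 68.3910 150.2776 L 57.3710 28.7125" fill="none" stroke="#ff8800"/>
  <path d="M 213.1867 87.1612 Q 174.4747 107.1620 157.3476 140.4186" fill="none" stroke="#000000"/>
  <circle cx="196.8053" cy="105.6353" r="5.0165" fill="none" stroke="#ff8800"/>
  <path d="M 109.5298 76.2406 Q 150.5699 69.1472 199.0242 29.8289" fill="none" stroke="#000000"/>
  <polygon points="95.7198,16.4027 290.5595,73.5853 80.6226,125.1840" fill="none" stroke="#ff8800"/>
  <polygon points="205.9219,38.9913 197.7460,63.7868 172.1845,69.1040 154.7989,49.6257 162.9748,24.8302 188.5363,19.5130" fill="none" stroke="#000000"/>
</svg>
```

; Generated by LaserGRBL
G21
G90
G00 X72.8017 Y71.0968
M3 S792
G1 X109.3610 Y37.9729 F728
G1 X118.7106 Y82.8806 F728
G1 X196.3132 Y70.3115 F728
G1 X68.3910 Y9.9652 F728
G1 X57.3710 Y131.5303 F728
G00 X213.1867 Y73.0816
M3 S224
G1 X198.5653 Y64.5510 F2701
G1 X185.6707 Y54.9600 F2701
G1 X174.5029 Y44.3086 F2701
G1 X165.0618 Y32.5966 F2701
G1 X157.3476 Y19.8242 F2701
G00 X201.8218 Y54.6075
M3 S792
G1 X200.8637 Y57.5561 F728
G1 X198.3555 Y59.3785 F728
G1 X195.2551 Y59.3785 F728
G1 X192.7469 Y57.5561 F728
G1 X191.7888 Y54.6075 F728
G1 X192.7469 Y51.6589 F728
G1 X195.2551 Y49.8365 F728
G1 X198.3555 Y49.8365 F728
G1 X200.8637 Y51.6589 F728
G1 X201.8218 Y54.6075 F728
G00 X109.5298 Y84.0022
M3 S224
G1 X126.2424 Y88.1286 F2701
G1 X143.5482 Y94.8329 F2701
G1 X161.4470 Y104.1152 F2701
G1 X179.9390 Y115.9756 F2701
G1 X199.0242 Y130.4139 F2701
G00 X95.7198 Y143.8401
M3 S792
G1 X290.5595 Y86.6575 F728
G1 X80.6226 Y35.0588 F728
G1 X95.7198 Y143.8401 F728
G00 X205.9219 Y121.2515
M3 S224
G1 X197.7460 Y96.4560 F2701
G1 X172.1845 Y91.1388 F2701
G1 X154.7989 Y110.6171 F2701
G1 X162.9748 Y135.4126 F2701
G1 X188.5363 Y140.7298 F2701
G1 X205.9219 Y121.2515 F2701
M5
G00 X0.0000 Y0.0000

1 u = 1 mm; y_m = 160.2428 − y.

[1] `<path>` open polyline, #ff8800→cut S792 F728: (72.8017,71.0968) → (109.3610,37.9729) → (118.7106,82.8806) → (196.3132,70.3115) → (68.3910,9.9652) → (57.3710,131.5303)

[2] `<path>` quadratic bezier, #000000→engrave S224 F2701: (213.1867,73.0816) → (198.5653,64.5510) → (185.6707,54.9600) → (174.5029,44.3086) → (165.0618,32.5966) → (157.3476,19.8242)

[3] `<circle>` circle, #ff8800→cut S792 F728: (201.8218,54.6075) → (200.8637,57.5561) → (198.3555,59.3785) → (195.2551,59.3785) → (192.7469,57.5561) → (191.7888,54.6075) → (192.7469,51.6589) → (195.2551,49.8365) → (198.3555,49.8365) → (200.8637,51.6589) → (201.8218,54.6075) (closed)

[4] `<path>` quadratic bezier, #000000→engrave S224 F2701: (109.5298,84.0022) → (126.2424,88.1286) → (143.5482,94.8329) → (161.4470,104.1152) → (179.9390,115.9756) → (199.0242,130.4139)

[5] `<polygon>` closed polygon, #ff8800→cut S792 F728: (95.7198,143.8401) → (290.5595,86.6575) → (80.6226,35.0588) → (95.7198,143.8401) (closed)

[6] `<polygon>` regular polygon, #000000→engrave S224 F2701: (205.9219,121.2515) → (197.7460,96.4560) → (172.1845,91.1388) → (154.7989,110.6171) → (162.9748,135.4126) → (188.5363,140.7298) → (205.9219,121.2515) (closed)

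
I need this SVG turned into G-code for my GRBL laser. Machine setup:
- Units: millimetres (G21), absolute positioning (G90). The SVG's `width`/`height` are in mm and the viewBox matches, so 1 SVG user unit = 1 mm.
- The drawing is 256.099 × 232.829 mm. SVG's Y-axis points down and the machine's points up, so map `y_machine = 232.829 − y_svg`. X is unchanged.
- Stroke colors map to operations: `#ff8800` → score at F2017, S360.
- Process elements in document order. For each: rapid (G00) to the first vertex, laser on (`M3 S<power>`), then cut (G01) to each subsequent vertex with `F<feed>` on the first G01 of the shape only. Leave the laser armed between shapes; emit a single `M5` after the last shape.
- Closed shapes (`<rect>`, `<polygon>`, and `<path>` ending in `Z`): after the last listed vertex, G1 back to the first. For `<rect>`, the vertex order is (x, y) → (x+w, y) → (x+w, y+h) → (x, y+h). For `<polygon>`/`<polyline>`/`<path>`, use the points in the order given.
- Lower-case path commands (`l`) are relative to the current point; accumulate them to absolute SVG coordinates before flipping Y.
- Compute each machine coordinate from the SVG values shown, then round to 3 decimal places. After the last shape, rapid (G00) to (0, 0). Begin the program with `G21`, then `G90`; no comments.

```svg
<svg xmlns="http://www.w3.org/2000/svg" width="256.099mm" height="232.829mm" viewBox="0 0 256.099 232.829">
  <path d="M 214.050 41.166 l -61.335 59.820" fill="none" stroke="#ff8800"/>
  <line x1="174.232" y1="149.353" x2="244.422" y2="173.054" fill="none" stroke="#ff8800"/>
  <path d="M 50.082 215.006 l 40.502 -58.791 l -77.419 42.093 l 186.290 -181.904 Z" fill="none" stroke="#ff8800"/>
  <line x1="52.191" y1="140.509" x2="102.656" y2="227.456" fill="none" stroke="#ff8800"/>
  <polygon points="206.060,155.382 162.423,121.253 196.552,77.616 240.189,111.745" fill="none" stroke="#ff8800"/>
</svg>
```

G21
G90
G00 X214.050 Y191.663
M3 S360
G01 X152.715 Y131.843 F2017
G00 X174.232 Y83.476
M3 S360
G01 X244.422 Y59.775 F2017
G00 X50.082 Y17.823
M3 S360
G01 X90.584 Y76.614 F2017
G01 X13.165 Y34.521
G01 X199.455 Y216.425
G01 X50.082 Y17.823
G00 X52.191 Y92.320
M3 S360
G01 X102.656 Y5.373 F2017
G00 X206.060 Y77.447
M3 S360
G01 X162.423 Y111.576 F2017
G01 X196.552 Y155.213
G01 X240.189 Y121.084
G01 X206.060 Y77.447
M5
G00 X0.000 Y0.000

1 u = 1 mm; y_m = 232.829 − y.

[1] `<path>` line segment, #ff8800→score S360 F2017: (214.050,191.663) → (152.715,131.843)

[2] `<line>` line segment, #ff8800→score S360 F2017: (174.232,83.476) → (244.422,59.775)

[3] `<path>` closed polygon, #ff8800→score S360 F2017: (50.082,17.823) → (90.584,76.614) → (13.165,34.521) → (199.455,216.425) → (50.082,17.823) (closed)

[4] `<line>` line segment, #ff8800→score S360 F2017: (52.191,92.320) → (102.656,5.373)

[5] `<polygon>` regular polygon, #ff8800→score S360 F2017: (206.060,77.447) → (162.423,111.576) → (196.552,155.213) → (240.189,121.084) → (206.060,77.447) (closed)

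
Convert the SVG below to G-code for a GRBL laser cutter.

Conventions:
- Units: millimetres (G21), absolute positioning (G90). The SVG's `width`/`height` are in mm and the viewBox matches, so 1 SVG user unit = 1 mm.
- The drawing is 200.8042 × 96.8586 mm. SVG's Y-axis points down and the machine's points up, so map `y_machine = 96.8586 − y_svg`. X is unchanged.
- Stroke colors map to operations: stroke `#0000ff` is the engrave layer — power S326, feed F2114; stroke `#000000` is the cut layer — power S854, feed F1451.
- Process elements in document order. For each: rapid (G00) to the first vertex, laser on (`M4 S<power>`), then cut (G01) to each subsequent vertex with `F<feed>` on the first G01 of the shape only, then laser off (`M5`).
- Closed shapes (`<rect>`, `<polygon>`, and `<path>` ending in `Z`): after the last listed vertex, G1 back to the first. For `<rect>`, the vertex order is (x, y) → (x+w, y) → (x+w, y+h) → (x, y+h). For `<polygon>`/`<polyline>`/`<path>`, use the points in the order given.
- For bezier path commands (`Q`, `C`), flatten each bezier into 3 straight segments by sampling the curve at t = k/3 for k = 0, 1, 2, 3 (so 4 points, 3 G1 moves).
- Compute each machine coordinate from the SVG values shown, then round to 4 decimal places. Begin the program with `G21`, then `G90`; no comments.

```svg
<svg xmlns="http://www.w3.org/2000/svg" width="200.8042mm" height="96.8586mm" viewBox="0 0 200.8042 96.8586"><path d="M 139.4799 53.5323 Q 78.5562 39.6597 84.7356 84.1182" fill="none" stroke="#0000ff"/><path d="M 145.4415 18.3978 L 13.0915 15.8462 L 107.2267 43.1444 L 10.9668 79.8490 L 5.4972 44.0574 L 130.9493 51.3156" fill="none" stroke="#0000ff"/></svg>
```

Since the viewBox matches the mm dimensions, user units are millimetres directly. The only transform is the Y-flip y_m = 96.8586 − y_svg.

Shape 1 is a quadratic bezier drawn with `<path>`. Its stroke #0000ff means engrave at S326, F2114. After flipping Y the toolpath is (139.4799,43.3263) → (106.3200,46.0935) → (88.0719,35.8982) → (84.7356,12.7404).

Shape 2 is a open polyline drawn with `<path>`. Its stroke #0000ff means engrave at S326, F2114. After flipping Y the toolpath is (145.4415,78.4608) → (13.0915,81.0124) → (107.2267,53.7142) → (10.9668,17.0096) → (5.4972,52.8012) → (130.9493,45.5430).

G21
G90
G00 X139.4799 Y43.3263
M4 S326
G01 X106.3200 Y46.0935 F2114
G01 X88.0719 Y35.8982
G01 X84.7356 Y12.7404
M5
G00 X145.4415 Y78.4608
M4 S326
G01 X13.0915 Y81.0124 F2114
G01 X107.2267 Y53.7142
G01 X10.9668 Y17.0096
G01 X5.4972 Y52.8012
G01 X130.9493 Y45.5430
M5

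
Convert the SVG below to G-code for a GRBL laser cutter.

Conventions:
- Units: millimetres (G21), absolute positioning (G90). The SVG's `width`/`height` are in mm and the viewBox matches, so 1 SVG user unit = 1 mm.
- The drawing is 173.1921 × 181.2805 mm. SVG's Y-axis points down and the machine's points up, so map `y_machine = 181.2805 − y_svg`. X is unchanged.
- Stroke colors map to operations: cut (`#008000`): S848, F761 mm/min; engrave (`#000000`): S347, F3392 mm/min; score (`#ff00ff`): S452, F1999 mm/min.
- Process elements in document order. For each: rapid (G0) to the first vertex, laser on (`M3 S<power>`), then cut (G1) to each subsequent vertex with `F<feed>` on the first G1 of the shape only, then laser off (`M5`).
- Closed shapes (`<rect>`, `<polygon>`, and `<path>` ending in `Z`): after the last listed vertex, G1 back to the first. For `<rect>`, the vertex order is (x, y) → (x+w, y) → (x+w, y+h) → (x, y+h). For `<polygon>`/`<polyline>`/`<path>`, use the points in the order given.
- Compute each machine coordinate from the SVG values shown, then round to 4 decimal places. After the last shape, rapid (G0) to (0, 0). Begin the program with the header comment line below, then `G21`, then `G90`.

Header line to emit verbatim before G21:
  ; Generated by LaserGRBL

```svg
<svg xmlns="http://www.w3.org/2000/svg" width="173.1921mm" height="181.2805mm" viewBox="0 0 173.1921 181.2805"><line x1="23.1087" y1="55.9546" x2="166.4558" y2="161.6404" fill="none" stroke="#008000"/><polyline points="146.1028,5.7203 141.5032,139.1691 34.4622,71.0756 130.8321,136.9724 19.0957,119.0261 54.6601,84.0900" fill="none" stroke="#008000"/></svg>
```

Since the viewBox matches the mm dimensions, user units are millimetres directly. The only transform is the Y-flip y_m = 181.2805 − y_svg.

Shape 1 is a line segment drawn with `<line>`. Its stroke #008000 means cut at S848, F761. After flipping Y the toolpath is (23.1087,125.3259) → (166.4558,19.6401).

Shape 2 is a open polyline drawn with `<polyline>`. Its stroke #008000 means cut at S848, F761. After flipping Y the toolpath is (146.1028,175.5602) → (141.5032,42.1114) → (34.4622,110.2049) → (130.8321,44.3081) → (19.0957,62.2544) → (54.6601,97.1905).

; Generated by LaserGRBL
G21
G90
G0 X23.1087 Y125.3259
M3 S848
G1 X166.4558 Y19.6401 F761
M5
G0 X146.1028 Y175.5602
M3 S848
G1 X141.5032 Y42.1114 F761
G1 X34.4622 Y110.2049
G1 X130.8321 Y44.3081
G1 X19.0957 Y62.2544
G1 X54.6601 Y97.1905
M5
G0 X0.0000 Y0.0000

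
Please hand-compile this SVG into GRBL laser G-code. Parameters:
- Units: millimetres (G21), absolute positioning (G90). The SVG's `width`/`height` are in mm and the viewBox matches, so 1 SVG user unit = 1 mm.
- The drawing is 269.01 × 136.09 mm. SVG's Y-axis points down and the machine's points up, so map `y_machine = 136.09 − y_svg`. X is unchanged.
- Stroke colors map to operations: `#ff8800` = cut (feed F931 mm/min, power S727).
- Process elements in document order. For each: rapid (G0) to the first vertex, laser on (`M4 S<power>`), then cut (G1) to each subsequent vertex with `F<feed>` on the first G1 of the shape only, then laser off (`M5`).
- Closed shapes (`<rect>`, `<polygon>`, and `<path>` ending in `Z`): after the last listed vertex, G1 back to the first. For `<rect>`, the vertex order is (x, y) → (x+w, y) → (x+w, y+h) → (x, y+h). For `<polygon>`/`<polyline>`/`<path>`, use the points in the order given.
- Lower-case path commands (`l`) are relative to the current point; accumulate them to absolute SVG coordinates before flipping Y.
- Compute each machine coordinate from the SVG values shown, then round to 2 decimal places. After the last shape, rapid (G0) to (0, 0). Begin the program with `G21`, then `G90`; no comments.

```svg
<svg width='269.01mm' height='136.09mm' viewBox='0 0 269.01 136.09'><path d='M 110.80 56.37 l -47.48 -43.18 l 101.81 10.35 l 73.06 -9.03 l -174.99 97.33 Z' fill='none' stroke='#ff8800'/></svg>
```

1 u = 1 mm; y_m = 136.09 − y.

[1] `<path>` closed polygon, #ff8800→cut S727 F931: (110.80,79.72) → (63.32,122.90) → (165.13,112.55) → (238.19,121.58) → (63.20,24.25) → (110.80,79.72) (closed)

G21
G90
G0 X110.80 Y79.72
M4 S727
G1 X63.32 Y122.90 F931
G1 X165.13 Y112.55
G1 X238.19 Y121.58
G1 X63.20 Y24.25
G1 X110.80 Y79.72
M5
G0 X0.00 Y0.00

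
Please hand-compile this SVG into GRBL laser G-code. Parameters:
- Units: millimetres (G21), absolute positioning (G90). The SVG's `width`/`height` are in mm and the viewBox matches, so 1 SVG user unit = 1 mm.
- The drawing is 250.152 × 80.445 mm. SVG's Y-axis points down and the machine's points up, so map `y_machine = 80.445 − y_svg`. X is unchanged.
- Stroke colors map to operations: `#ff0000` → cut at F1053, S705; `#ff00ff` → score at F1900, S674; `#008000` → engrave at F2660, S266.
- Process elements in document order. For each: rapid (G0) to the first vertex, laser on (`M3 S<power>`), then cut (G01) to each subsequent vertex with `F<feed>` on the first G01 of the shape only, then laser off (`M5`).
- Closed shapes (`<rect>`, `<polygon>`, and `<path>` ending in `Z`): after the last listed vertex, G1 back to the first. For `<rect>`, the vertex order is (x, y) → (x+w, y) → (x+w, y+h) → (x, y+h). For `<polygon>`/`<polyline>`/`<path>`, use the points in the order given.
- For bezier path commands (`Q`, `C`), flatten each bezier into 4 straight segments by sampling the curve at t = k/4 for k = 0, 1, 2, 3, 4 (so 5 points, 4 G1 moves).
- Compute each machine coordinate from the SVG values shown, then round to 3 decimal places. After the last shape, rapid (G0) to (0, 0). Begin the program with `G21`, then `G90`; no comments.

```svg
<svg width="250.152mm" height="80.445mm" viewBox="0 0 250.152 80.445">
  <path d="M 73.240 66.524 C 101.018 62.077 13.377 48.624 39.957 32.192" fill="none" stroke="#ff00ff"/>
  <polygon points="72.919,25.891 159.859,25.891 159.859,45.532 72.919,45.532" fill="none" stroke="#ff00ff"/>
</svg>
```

G21
G90
G0 X73.240 Y13.921
M3 S674
G01 X76.021 Y18.851 F1900
G01 X57.048 Y26.593
G01 X37.850 Y36.582
G01 X39.957 Y48.253
M5
G0 X72.919 Y54.554
M3 S674
G01 X159.859 Y54.554 F1900
G01 X159.859 Y34.913
G01 X72.919 Y34.913
G01 X72.919 Y54.554
M5
G0 X0.000 Y0.000

Since the viewBox matches the mm dimensions, user units are millimetres directly. The only transform is the Y-flip y_m = 80.445 − y_svg.

Shape 1 is a cubic bezier drawn with `<path>`. Its stroke #ff00ff means score at S674, F1900. After flipping Y the toolpath is (73.240,13.921) → (76.021,18.851) → (57.048,26.593) → (37.850,36.582) → (39.957,48.253).

Shape 2 is a rectangle drawn with `<polygon>`. Its stroke #ff00ff means score at S674, F1900. After flipping Y the toolpath is (72.919,54.554) → (159.859,54.554) → (159.859,34.913) → (72.919,34.913) → (72.919,54.554), returning to the start.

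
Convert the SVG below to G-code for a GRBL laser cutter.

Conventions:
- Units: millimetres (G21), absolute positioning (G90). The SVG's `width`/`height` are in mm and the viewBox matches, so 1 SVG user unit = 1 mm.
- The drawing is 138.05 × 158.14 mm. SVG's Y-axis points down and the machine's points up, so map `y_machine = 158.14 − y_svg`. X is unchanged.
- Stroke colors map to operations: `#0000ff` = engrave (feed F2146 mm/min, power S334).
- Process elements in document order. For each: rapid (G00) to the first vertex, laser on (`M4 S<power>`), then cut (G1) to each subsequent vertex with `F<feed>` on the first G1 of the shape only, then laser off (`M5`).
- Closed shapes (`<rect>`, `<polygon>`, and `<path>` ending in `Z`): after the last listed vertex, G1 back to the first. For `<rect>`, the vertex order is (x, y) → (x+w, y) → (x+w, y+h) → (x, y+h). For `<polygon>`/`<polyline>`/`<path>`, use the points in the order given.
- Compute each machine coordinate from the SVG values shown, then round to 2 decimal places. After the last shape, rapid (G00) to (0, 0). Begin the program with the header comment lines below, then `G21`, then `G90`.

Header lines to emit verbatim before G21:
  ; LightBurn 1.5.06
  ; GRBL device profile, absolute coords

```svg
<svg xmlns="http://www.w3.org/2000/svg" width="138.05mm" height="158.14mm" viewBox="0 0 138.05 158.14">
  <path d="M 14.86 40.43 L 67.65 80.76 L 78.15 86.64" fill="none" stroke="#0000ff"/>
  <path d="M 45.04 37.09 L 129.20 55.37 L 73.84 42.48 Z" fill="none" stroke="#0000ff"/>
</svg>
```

1 u = 1 mm; y_m = 158.14 − y.

[1] `<path>` open polyline, #0000ff→engrave S334 F2146: (14.86,117.71) → (67.65,77.38) → (78.15,71.50)

[2] `<path>` closed polygon, #0000ff→engrave S334 F2146: (45.04,121.05) → (129.20,102.77) → (73.84,115.66) → (45.04,121.05) (closed)

; LightBurn 1.5.06
; GRBL device profile, absolute coords
G21
G90
G00 X14.86 Y117.71
M4 S334
G1 X67.65 Y77.38 F2146
G1 X78.15 Y71.50
M5
G00 X45.04 Y121.05
M4 S334
G1 X129.20 Y102.77 F2146
G1 X73.84 Y115.66
G1 X45.04 Y121.05
M5
G00 X0.00 Y0.00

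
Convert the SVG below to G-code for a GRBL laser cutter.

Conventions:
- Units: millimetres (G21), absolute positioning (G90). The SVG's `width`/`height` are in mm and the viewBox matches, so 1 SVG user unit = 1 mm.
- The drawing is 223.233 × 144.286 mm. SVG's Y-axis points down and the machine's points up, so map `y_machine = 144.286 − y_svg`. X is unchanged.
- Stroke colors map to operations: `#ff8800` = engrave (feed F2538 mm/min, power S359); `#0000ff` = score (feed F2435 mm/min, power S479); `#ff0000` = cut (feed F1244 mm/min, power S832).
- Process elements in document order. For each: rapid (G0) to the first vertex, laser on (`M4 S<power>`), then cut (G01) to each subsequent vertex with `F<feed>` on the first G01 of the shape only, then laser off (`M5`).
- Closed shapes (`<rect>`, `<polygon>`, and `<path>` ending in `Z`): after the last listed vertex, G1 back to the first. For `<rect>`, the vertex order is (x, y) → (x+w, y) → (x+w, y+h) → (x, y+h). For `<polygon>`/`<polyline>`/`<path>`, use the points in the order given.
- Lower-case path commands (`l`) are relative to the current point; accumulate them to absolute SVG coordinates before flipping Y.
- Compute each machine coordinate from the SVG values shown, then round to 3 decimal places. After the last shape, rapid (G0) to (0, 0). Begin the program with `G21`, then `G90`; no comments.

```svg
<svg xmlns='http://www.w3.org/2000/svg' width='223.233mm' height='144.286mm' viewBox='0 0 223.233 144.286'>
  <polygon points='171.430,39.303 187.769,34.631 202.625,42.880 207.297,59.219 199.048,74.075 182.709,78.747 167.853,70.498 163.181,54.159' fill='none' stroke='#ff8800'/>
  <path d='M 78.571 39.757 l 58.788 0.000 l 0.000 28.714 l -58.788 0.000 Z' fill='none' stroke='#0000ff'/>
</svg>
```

G21
G90
G0 X171.430 Y104.983
M4 S359
G01 X187.769 Y109.655 F2538
G01 X202.625 Y101.406
G01 X207.297 Y85.067
G01 X199.048 Y70.211
G01 X182.709 Y65.539
G01 X167.853 Y73.788
G01 X163.181 Y90.127
G01 X171.430 Y104.983
M5
G0 X78.571 Y104.529
M4 S479
G01 X137.359 Y104.529 F2435
G01 X137.359 Y75.815
G01 X78.571 Y75.815
G01 X78.571 Y104.529
M5
G0 X0.000 Y0.000

viewBox `0 0 223.233 144.286` with mm width/height → 1 unit = 1 mm. Flip: y_m = 144.286 − y_svg.

**Shape 1** — `<polygon>` regular polygon, stroke `#ff8800` → engrave (S359, F2538). Machine vertices: (171.430,104.983) → (187.769,109.655) → (202.625,101.406) → (207.297,85.067) → (199.048,70.211) → (182.709,65.539) → (167.853,73.788) → (163.181,90.127) → (171.430,104.983). Closed: final G1 returns to the first vertex.

**Shape 2** — `<path>` rectangle, stroke `#0000ff` → score (S479, F2435). Machine vertices: (78.571,104.529) → (137.359,104.529) → (137.359,75.815) → (78.571,75.815) → (78.571,104.529). Closed: final G1 returns to the first vertex.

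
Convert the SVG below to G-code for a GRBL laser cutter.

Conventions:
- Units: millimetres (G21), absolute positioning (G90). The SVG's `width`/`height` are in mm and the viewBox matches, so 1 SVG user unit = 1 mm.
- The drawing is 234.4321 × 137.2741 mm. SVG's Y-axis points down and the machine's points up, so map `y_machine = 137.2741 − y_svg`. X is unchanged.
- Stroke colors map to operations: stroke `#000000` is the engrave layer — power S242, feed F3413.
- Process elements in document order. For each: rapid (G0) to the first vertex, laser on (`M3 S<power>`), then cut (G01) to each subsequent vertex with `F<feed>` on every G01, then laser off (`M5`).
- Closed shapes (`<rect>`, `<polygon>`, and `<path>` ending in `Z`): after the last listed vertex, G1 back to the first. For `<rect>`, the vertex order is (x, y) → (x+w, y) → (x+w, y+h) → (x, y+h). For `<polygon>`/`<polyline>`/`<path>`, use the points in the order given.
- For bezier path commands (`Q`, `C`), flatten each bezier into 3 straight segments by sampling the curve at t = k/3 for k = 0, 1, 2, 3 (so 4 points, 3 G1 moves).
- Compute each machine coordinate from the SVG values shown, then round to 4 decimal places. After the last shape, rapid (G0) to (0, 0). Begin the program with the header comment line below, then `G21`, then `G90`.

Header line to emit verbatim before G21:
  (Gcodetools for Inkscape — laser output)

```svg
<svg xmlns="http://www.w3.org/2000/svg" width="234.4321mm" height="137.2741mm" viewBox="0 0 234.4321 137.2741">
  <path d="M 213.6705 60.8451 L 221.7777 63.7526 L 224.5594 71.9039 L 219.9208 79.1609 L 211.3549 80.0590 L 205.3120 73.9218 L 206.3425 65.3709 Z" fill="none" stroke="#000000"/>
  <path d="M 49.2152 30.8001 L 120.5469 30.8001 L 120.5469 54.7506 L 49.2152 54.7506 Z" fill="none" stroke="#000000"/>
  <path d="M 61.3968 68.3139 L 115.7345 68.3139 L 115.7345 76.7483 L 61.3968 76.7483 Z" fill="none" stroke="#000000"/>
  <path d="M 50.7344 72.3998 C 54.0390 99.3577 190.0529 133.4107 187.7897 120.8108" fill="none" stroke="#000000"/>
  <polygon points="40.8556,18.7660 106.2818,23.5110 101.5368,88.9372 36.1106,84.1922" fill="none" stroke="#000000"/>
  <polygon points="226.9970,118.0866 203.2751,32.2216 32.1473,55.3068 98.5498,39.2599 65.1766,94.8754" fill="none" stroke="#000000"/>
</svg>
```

viewBox `0 0 234.4321 137.2741` with mm width/height → 1 unit = 1 mm. Flip: y_m = 137.2741 − y_svg.

**Shape 1** — `<path>` regular polygon, stroke `#000000` → engrave (S242, F3413). Machine vertices: (213.6705,76.4290) → (221.7777,73.5215) → (224.5594,65.3702) → (219.9208,58.1132) → (211.3549,57.2151) → (205.3120,63.3523) → (206.3425,71.9032) → (213.6705,76.4290). Closed: final G1 returns to the first vertex.

**Shape 2** — `<path>` rectangle, stroke `#000000` → engrave (S242, F3413). Machine vertices: (49.2152,106.4740) → (120.5469,106.4740) → (120.5469,82.5235) → (49.2152,82.5235) → (49.2152,106.4740). Closed: final G1 returns to the first vertex.

**Shape 3** — `<path>` rectangle, stroke `#000000` → engrave (S242, F3413). Machine vertices: (61.3968,68.9602) → (115.7345,68.9602) → (115.7345,60.5258) → (61.3968,60.5258) → (61.3968,68.9602). Closed: final G1 returns to the first vertex.

**Shape 4** — `<path>` cubic bezier, stroke `#000000` → engrave (S242, F3413). Control points (SVG): P0=(50.7344,72.3998), P1=(54.0390,99.3577), P2=(190.0529,133.4107), P3=(187.7897,120.8108); sampled at t=k/3. Machine vertices: (50.7344,64.8743) → (88.2389,37.5420) → (153.9971,17.4237) → (187.7897,16.4633). Open path.

**Shape 5** — `<polygon>` regular polygon, stroke `#000000` → engrave (S242, F3413). Machine vertices: (40.8556,118.5081) → (106.2818,113.7631) → (101.5368,48.3369) → (36.1106,53.0819) → (40.8556,118.5081). Closed: final G1 returns to the first vertex.

**Shape 6** — `<polygon>` closed polygon, stroke `#000000` → engrave (S242, F3413). Machine vertices: (226.9970,19.1875) → (203.2751,105.0525) → (32.1473,81.9673) → (98.5498,98.0142) → (65.1766,42.3987) → (226.9970,19.1875). Closed: final G1 returns to the first vertex.

(Gcodetools for Inkscape — laser output)
G21
G90
G0 X213.6705 Y76.4290
M3 S242
G01 X221.7777 Y73.5215 F3413
G01 X224.5594 Y65.3702 F3413
G01 X219.9208 Y58.1132 F3413
G01 X211.3549 Y57.2151 F3413
G01 X205.3120 Y63.3523 F3413
G01 X206.3425 Y71.9032 F3413
G01 X213.6705 Y76.4290 F3413
M5
G0 X49.2152 Y106.4740
M3 S242
G01 X120.5469 Y106.4740 F3413
G01 X120.5469 Y82.5235 F3413
G01 X49.2152 Y82.5235 F3413
G01 X49.2152 Y106.4740 F3413
M5
G0 X61.3968 Y68.9602
M3 S242
G01 X115.7345 Y68.9602 F3413
G01 X115.7345 Y60.5258 F3413
G01 X61.3968 Y60.5258 F3413
G01 X61.3968 Y68.9602 F3413
M5
G0 X50.7344 Y64.8743
M3 S242
G01 X88.2389 Y37.5420 F3413
G01 X153.9971 Y17.4237 F3413
G01 X187.7897 Y16.4633 F3413
M5
G0 X40.8556 Y118.5081
M3 S242
G01 X106.2818 Y113.7631 F3413
G01 X101.5368 Y48.3369 F3413
G01 X36.1106 Y53.0819 F3413
G01 X40.8556 Y118.5081 F3413
M5
G0 X226.9970 Y19.1875
M3 S242
G01 X203.2751 Y105.0525 F3413
G01 X32.1473 Y81.9673 F3413
G01 X98.5498 Y98.0142 F3413
G01 X65.1766 Y42.3987 F3413
G01 X226.9970 Y19.1875 F3413
M5
G0 X0.0000 Y0.0000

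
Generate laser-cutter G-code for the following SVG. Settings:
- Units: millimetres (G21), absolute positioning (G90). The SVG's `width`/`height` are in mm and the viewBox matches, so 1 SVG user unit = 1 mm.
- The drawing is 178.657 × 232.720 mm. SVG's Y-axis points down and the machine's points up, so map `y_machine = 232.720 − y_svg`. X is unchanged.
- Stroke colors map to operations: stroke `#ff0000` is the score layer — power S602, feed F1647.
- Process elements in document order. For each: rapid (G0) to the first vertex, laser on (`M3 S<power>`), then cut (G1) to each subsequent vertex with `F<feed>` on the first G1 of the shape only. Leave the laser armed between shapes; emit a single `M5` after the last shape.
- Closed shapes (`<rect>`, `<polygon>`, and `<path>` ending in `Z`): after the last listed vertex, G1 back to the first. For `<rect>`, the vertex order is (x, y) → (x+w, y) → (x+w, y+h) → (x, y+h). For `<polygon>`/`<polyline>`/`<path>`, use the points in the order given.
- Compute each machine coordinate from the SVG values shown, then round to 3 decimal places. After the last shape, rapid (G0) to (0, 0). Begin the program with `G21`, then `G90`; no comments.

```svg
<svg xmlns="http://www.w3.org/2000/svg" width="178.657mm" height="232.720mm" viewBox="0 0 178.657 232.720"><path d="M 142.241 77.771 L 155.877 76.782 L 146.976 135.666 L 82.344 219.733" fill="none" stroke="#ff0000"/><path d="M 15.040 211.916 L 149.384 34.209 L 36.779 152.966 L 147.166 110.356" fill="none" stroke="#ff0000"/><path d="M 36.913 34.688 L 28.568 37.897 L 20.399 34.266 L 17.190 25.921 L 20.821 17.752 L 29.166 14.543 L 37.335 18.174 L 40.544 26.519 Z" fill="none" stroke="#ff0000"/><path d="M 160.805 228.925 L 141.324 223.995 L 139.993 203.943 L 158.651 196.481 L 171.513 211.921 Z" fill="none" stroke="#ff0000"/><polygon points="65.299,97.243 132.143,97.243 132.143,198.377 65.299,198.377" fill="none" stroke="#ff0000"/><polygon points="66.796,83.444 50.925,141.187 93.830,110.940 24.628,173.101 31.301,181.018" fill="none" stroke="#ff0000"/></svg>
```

G21
G90
G0 X142.241 Y154.949
M3 S602
G1 X155.877 Y155.938 F1647
G1 X146.976 Y97.054
G1 X82.344 Y12.987
G0 X15.040 Y20.804
M3 S602
G1 X149.384 Y198.511 F1647
G1 X36.779 Y79.754
G1 X147.166 Y122.364
G0 X36.913 Y198.032
M3 S602
G1 X28.568 Y194.823 F1647
G1 X20.399 Y198.454
G1 X17.190 Y206.799
G1 X20.821 Y214.968
G1 X29.166 Y218.177
G1 X37.335 Y214.546
G1 X40.544 Y206.201
G1 X36.913 Y198.032
G0 X160.805 Y3.795
M3 S602
G1 X141.324 Y8.725 F1647
G1 X139.993 Y28.777
G1 X158.651 Y36.239
G1 X171.513 Y20.799
G1 X160.805 Y3.795
G0 X65.299 Y135.477
M3 S602
G1 X132.143 Y135.477 F1647
G1 X132.143 Y34.343
G1 X65.299 Y34.343
G1 X65.299 Y135.477
G0 X66.796 Y149.276
M3 S602
G1 X50.925 Y91.533 F1647
G1 X93.830 Y121.780
G1 X24.628 Y59.619
G1 X31.301 Y51.702
G1 X66.796 Y149.276
M5
G0 X0.000 Y0.000

viewBox `0 0 178.657 232.720` with mm width/height → 1 unit = 1 mm. Flip: y_m = 232.720 − y_svg.

**Shape 1** — `<path>` open polyline, stroke `#ff0000` → score (S602, F1647). Machine vertices: (142.241,154.949) → (155.877,155.938) → (146.976,97.054) → (82.344,12.987). Open path.

**Shape 2** — `<path>` open polyline, stroke `#ff0000` → score (S602, F1647). Machine vertices: (15.040,20.804) → (149.384,198.511) → (36.779,79.754) → (147.166,122.364). Open path.

**Shape 3** — `<path>` regular polygon, stroke `#ff0000` → score (S602, F1647). Machine vertices: (36.913,198.032) → (28.568,194.823) → (20.399,198.454) → (17.190,206.799) → (20.821,214.968) → (29.166,218.177) → (37.335,214.546) → (40.544,206.201) → (36.913,198.032). Closed: final G1 returns to the first vertex.

**Shape 4** — `<path>` regular polygon, stroke `#ff0000` → score (S602, F1647). Machine vertices: (160.805,3.795) → (141.324,8.725) → (139.993,28.777) → (158.651,36.239) → (171.513,20.799) → (160.805,3.795). Closed: final G1 returns to the first vertex.

**Shape 5** — `<polygon>` rectangle, stroke `#ff0000` → score (S602, F1647). Machine vertices: (65.299,135.477) → (132.143,135.477) → (132.143,34.343) → (65.299,34.343) → (65.299,135.477). Closed: final G1 returns to the first vertex.

**Shape 6** — `<polygon>` closed polygon, stroke `#ff0000` → score (S602, F1647). Machine vertices: (66.796,149.276) → (50.925,91.533) → (93.830,121.780) → (24.628,59.619) → (31.301,51.702) → (66.796,149.276). Closed: final G1 returns to the first vertex.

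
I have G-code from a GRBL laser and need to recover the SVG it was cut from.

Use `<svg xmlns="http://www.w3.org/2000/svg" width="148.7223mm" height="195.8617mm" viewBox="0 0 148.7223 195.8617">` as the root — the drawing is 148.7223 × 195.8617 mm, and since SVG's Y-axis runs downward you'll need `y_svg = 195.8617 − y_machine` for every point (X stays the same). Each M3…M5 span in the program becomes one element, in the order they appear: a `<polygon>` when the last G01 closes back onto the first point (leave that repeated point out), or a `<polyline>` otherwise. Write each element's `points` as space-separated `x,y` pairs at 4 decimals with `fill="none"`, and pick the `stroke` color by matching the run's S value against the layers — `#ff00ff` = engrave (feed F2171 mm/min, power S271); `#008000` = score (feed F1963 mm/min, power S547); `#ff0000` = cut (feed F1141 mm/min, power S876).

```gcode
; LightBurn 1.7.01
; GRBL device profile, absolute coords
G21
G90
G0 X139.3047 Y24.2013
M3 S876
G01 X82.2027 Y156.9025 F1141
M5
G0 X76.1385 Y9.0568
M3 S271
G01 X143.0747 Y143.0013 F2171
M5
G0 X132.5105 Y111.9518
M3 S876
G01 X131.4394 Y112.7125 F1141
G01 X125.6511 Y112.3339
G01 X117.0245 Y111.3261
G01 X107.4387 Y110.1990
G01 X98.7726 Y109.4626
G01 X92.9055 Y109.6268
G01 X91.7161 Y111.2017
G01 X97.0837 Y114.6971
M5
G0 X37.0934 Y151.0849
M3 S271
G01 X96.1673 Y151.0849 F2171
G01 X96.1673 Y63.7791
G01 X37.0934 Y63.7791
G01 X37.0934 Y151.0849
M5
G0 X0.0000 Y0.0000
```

y_svg = 195.8617 − y_m.

[1] S876→`#ff0000` (cut); open run; points: 139.3047,171.6604 82.2027,38.9592

[2] S271→`#ff00ff` (engrave); open run; points: 76.1385,186.8049 143.0747,52.8604

[3] S876→`#ff0000` (cut); open run; points: 132.5105,83.9099 131.4394,83.1492 125.6511,83.5278 117.0245,84.5356 107.4387,85.6627 98.7726,86.3991 92.9055,86.2349 91.7161,84.6600 97.0837,81.1646

[4] S271→`#ff00ff` (engrave); closed run; points: 37.0934,44.7768 96.1673,44.7768 96.1673,132.0826 37.0934,132.0826

<svg xmlns="http://www.w3.org/2000/svg" width="148.7223mm" height="195.8617mm" viewBox="0 0 148.7223 195.8617">
  <polyline points="139.3047,171.6604 82.2027,38.9592" fill="none" stroke="#ff0000"/>
  <polyline points="76.1385,186.8049 143.0747,52.8604" fill="none" stroke="#ff00ff"/>
  <polyline points="132.5105,83.9099 131.4394,83.1492 125.6511,83.5278 117.0245,84.5356 107.4387,85.6627 98.7726,86.3991 92.9055,86.2349 91.7161,84.6600 97.0837,81.1646" fill="none" stroke="#ff0000"/>
  <polygon points="37.0934,44.7768 96.1673,44.7768 96.1673,132.0826 37.0934,132.0826" fill="none" stroke="#ff00ff"/>
</svg>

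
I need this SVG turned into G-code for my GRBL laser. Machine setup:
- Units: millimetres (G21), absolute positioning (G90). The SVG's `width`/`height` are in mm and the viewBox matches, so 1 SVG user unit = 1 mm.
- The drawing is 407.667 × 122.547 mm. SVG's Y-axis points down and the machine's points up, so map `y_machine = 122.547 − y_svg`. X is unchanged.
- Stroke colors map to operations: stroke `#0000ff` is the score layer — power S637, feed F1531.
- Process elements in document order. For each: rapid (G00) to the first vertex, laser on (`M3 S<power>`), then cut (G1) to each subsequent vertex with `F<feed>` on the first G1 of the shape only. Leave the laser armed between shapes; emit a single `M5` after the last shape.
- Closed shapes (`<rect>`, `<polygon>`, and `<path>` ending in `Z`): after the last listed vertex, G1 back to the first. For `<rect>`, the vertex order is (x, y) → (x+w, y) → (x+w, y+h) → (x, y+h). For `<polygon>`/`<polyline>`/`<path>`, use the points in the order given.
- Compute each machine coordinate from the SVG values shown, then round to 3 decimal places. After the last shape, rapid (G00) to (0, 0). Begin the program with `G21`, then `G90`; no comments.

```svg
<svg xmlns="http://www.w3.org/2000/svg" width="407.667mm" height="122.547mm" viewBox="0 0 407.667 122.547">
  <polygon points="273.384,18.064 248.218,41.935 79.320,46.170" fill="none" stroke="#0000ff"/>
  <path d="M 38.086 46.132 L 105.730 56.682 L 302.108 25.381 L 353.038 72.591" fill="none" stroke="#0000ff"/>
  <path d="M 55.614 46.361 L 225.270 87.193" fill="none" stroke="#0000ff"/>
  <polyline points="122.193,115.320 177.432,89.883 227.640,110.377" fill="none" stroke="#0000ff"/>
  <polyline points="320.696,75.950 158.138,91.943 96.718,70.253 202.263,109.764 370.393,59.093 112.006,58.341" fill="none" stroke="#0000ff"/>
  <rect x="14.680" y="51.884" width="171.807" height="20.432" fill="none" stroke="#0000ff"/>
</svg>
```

G21
G90
G00 X273.384 Y104.483
M3 S637
G1 X248.218 Y80.612 F1531
G1 X79.320 Y76.377
G1 X273.384 Y104.483
G00 X38.086 Y76.415
M3 S637
G1 X105.730 Y65.865 F1531
G1 X302.108 Y97.166
G1 X353.038 Y49.956
G00 X55.614 Y76.186
M3 S637
G1 X225.270 Y35.354 F1531
G00 X122.193 Y7.227
M3 S637
G1 X177.432 Y32.664 F1531
G1 X227.640 Y12.170
G00 X320.696 Y46.597
M3 S637
G1 X158.138 Y30.604 F1531
G1 X96.718 Y52.294
G1 X202.263 Y12.783
G1 X370.393 Y63.454
G1 X112.006 Y64.206
G00 X14.680 Y70.663
M3 S637
G1 X186.487 Y70.663 F1531
G1 X186.487 Y50.231
G1 X14.680 Y50.231
G1 X14.680 Y70.663
M5
G00 X0.000 Y0.000

viewBox `0 0 407.667 122.547` with mm width/height → 1 unit = 1 mm. Flip: y_m = 122.547 − y_svg.

**Shape 1** — `<polygon>` closed polygon, stroke `#0000ff` → score (S637, F1531). Machine vertices: (273.384,104.483) → (248.218,80.612) → (79.320,76.377) → (273.384,104.483). Closed: final G1 returns to the first vertex.

**Shape 2** — `<path>` open polyline, stroke `#0000ff` → score (S637, F1531). Machine vertices: (38.086,76.415) → (105.730,65.865) → (302.108,97.166) → (353.038,49.956). Open path.

**Shape 3** — `<path>` line segment, stroke `#0000ff` → score (S637, F1531). Machine vertices: (55.614,76.186) → (225.270,35.354). Open path.

**Shape 4** — `<polyline>` open polyline, stroke `#0000ff` → score (S637, F1531). Machine vertices: (122.193,7.227) → (177.432,32.664) → (227.640,12.170). Open path.

**Shape 5** — `<polyline>` open polyline, stroke `#0000ff` → score (S637, F1531). Machine vertices: (320.696,46.597) → (158.138,30.604) → (96.718,52.294) → (202.263,12.783) → (370.393,63.454) → (112.006,64.206). Open path.

**Shape 6** — `<rect>` rectangle, stroke `#0000ff` → score (S637, F1531). Machine vertices: (14.680,70.663) → (186.487,70.663) → (186.487,50.231) → (14.680,50.231) → (14.680,70.663). Closed: final G1 returns to the first vertex.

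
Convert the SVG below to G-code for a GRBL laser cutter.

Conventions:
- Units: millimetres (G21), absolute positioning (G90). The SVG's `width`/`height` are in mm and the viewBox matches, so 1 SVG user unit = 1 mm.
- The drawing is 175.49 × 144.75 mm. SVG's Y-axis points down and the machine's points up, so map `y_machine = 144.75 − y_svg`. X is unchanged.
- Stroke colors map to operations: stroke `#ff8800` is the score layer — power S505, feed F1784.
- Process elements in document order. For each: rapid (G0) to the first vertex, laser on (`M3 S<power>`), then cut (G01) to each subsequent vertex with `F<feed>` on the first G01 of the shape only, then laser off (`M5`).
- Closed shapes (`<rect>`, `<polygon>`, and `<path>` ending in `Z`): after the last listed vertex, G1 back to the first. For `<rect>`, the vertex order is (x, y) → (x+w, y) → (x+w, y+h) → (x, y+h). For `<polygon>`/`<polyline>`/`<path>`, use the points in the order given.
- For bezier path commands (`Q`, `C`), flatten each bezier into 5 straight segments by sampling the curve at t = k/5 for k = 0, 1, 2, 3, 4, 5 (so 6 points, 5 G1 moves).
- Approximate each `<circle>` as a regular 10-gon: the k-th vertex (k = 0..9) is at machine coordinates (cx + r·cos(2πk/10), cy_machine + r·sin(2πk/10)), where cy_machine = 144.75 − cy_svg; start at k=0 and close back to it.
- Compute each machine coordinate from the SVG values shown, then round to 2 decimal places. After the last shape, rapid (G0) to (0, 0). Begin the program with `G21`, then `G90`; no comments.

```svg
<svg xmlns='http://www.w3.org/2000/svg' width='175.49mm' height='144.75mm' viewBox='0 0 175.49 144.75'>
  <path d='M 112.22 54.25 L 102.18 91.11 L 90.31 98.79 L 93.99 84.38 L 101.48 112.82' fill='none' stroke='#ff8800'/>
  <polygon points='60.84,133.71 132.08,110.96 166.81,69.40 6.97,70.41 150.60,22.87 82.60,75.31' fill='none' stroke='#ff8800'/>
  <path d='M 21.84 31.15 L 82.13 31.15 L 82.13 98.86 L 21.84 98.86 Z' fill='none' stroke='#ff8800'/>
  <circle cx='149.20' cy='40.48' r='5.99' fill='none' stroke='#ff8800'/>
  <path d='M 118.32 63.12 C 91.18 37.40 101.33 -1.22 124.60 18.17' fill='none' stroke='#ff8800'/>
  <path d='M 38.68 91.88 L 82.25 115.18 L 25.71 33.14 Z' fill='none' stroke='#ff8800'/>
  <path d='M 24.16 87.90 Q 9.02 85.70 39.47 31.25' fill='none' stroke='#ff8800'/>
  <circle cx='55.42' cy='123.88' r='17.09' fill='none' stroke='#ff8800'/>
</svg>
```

1 u = 1 mm; y_m = 144.75 − y.

[1] `<path>` open polyline, #ff8800→score S505 F1784: (112.22,90.50) → (102.18,53.64) → (90.31,45.96) → (93.99,60.37) → (101.48,31.93)

[2] `<polygon>` closed polygon, #ff8800→score S505 F1784: (60.84,11.04) → (132.08,33.79) → (166.81,75.35) → (6.97,74.34) → (150.60,121.88) → (82.60,69.44) → (60.84,11.04) (closed)

[3] `<path>` rectangle, #ff8800→score S505 F1784: (21.84,113.60) → (82.13,113.60) → (82.13,45.89) → (21.84,45.89) → (21.84,113.60) (closed)

[4] `<circle>` circle, #ff8800→score S505 F1784: (155.19,104.27) → (154.05,107.79) → (151.05,109.97) → (147.35,109.97) → (144.35,107.79) → (143.21,104.27) → (144.35,100.75) → (147.35,98.57) → (151.05,98.57) → (154.05,100.75) → (155.19,104.27) (closed)

[5] `<path>` cubic bezier, #ff8800→score S505 F1784: (118.32,81.63) → (106.32,98.04) → (102.10,114.15) → (104.52,126.54) → (112.41,131.82) → (124.60,126.58)

[6] `<path>` closed polygon, #ff8800→score S505 F1784: (38.68,52.87) → (82.25,29.57) → (25.71,111.61) → (38.68,52.87) (closed)

[7] `<path>` quadratic bezier, #ff8800→score S505 F1784: (24.16,56.85) → (19.93,59.82) → (19.34,66.97) → (22.40,78.30) → (29.11,93.81) → (39.47,113.50)

[8] `<circle>` circle, #ff8800→score S505 F1784: (72.51,20.87) → (69.25,30.92) → (60.70,37.12) → (50.14,37.12) → (41.59,30.92) → (38.33,20.87) → (41.59,10.82) → (50.14,4.62) → (60.70,4.62) → (69.25,10.82) → (72.51,20.87) (closed)

G21
G90
G0 X112.22 Y90.50
M3 S505
G01 X102.18 Y53.64 F1784
G01 X90.31 Y45.96
G01 X93.99 Y60.37
G01 X101.48 Y31.93
M5
G0 X60.84 Y11.04
M3 S505
G01 X132.08 Y33.79 F1784
G01 X166.81 Y75.35
G01 X6.97 Y74.34
G01 X150.60 Y121.88
G01 X82.60 Y69.44
G01 X60.84 Y11.04
M5
G0 X21.84 Y113.60
M3 S505
G01 X82.13 Y113.60 F1784
G01 X82.13 Y45.89
G01 X21.84 Y45.89
G01 X21.84 Y113.60
M5
G0 X155.19 Y104.27
M3 S505
G01 X154.05 Y107.79 F1784
G01 X151.05 Y109.97
G01 X147.35 Y109.97
G01 X144.35 Y107.79
G01 X143.21 Y104.27
G01 X144.35 Y100.75
G01 X147.35 Y98.57
G01 X151.05 Y98.57
G01 X154.05 Y100.75
G01 X155.19 Y104.27
M5
G0 X118.32 Y81.63
M3 S505
G01 X106.32 Y98.04 F1784
G01 X102.10 Y114.15
G01 X104.52 Y126.54
G01 X112.41 Y131.82
G01 X124.60 Y126.58
M5
G0 X38.68 Y52.87
M3 S505
G01 X82.25 Y29.57 F1784
G01 X25.71 Y111.61
G01 X38.68 Y52.87
M5
G0 X24.16 Y56.85
M3 S505
G01 X19.93 Y59.82 F1784
G01 X19.34 Y66.97
G01 X22.40 Y78.30
G01 X29.11 Y93.81
G01 X39.47 Y113.50
M5
G0 X72.51 Y20.87
M3 S505
G01 X69.25 Y30.92 F1784
G01 X60.70 Y37.12
G01 X50.14 Y37.12
G01 X41.59 Y30.92
G01 X38.33 Y20.87
G01 X41.59 Y10.82
G01 X50.14 Y4.62
G01 X60.70 Y4.62
G01 X69.25 Y10.82
G01 X72.51 Y20.87
M5
G0 X0.00 Y0.00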